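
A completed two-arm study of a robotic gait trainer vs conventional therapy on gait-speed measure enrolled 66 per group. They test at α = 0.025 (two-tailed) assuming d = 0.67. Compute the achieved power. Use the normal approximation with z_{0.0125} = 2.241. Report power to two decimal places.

For two equal groups, power = Φ(d·√(n/2) − z_{α/2}).
d·√(n/2) = 0.67 × √(66/2) = 0.67 × 5.745 = 3.849.
z_β = 3.849 − 2.241 = 1.608.
Power = Φ(1.608) = 0.946.

power ≈ 0.95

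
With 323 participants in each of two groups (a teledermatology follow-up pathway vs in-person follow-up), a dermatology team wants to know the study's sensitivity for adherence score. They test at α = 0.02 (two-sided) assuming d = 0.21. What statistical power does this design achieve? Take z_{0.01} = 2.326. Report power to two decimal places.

For two equal groups, power = Φ(d·√(n/2) − z_{α/2}).
d·√(n/2) = 0.21 × √(323/2) = 0.21 × 12.708 = 2.669.
z_β = 2.669 − 2.326 = 0.343.
Power = Φ(0.343) = 0.634.

power ≈ 0.63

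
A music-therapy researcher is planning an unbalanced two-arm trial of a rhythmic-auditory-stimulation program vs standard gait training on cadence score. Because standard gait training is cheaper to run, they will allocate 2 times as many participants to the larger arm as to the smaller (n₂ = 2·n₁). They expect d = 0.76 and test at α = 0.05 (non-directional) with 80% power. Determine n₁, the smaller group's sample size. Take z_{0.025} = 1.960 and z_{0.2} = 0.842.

n₁ = 21

With allocation ratio k = n₂/n₁ = 2, Var(x̄₁−x̄₂) = σ²(1/n₁ + 1/(k·n₁)) = σ²·(k+1)/(k·n₁).
So n₁ = (1 + 1/k)·((z_{α/2} + z_β)/d)² = 1.500 × (2.802/0.76)².
n₁ = 1.500 × 13.59 = 20.4.
Round up: n₁ = 21, giving n₂ = 2 × 21 = 42.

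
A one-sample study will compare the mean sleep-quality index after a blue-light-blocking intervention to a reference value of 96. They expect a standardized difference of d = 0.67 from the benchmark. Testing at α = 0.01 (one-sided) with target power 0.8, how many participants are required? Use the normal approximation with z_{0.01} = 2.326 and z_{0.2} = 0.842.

For a one-sample test: n = ((z_{α} + z_β) / d)².
z_{α} + z_β = 2.326 + 0.842 = 3.168.
n = (3.168 / 0.67)² = 4.728² = 22.36.
Round up.

n = 23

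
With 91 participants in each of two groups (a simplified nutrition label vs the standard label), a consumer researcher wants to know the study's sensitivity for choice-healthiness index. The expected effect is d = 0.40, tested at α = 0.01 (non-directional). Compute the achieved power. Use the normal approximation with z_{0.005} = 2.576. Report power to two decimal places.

power ≈ 0.55

For two equal groups, power = Φ(d·√(n/2) − z_{α/2}).
d·√(n/2) = 0.40 × √(91/2) = 0.40 × 6.745 = 2.698.
z_β = 2.698 − 2.576 = 0.122.
Power = Φ(0.122) = 0.549.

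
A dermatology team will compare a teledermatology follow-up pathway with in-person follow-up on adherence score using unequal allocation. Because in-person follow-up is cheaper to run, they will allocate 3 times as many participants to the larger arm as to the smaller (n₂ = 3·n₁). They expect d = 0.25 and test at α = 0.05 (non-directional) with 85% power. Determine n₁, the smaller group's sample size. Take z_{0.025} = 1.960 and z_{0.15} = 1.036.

With allocation ratio k = n₂/n₁ = 3, Var(x̄₁−x̄₂) = σ²(1/n₁ + 1/(k·n₁)) = σ²·(k+1)/(k·n₁).
So n₁ = (1 + 1/k)·((z_{α/2} + z_β)/d)² = 1.333 × (2.996/0.25)².
n₁ = 1.333 × 143.62 = 191.5.
Round up: n₁ = 192, giving n₂ = 3 × 192 = 576.

n₁ = 192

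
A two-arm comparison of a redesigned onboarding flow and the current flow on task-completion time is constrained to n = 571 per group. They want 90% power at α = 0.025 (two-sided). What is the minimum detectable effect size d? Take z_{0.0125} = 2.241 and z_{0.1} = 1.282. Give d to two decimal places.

For two independent groups of n = 571 each: d_min = (z_{α/2} + z_β)·√(2/n).
z-sum = 2.241 + 1.282 = 3.523.
d_min = 3.523 × √(2/571) = 3.523 × 0.0592 = 0.209.

d_min ≈ 0.21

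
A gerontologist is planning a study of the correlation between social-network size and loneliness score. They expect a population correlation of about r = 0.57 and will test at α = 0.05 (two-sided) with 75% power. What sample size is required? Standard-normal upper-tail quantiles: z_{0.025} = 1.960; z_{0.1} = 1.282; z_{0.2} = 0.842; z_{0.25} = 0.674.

Fisher's z: C = ½·ln((1+r)/(1−r)) = ½·ln(3.6512) = 0.6475.
n = ((z_{α/2} + z_β)/C)² + 3.
(1.960 + 0.674) / 0.6475 = 2.634 / 0.6475 = 4.068.
n = 4.068² + 3 = 16.55 + 3 = 19.5.
Round up.

n = 20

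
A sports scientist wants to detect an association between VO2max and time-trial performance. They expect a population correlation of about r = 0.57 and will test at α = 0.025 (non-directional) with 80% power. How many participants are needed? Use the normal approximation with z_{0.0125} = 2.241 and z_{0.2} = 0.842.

n = 26

Fisher's z: C = ½·ln((1+r)/(1−r)) = ½·ln(3.6512) = 0.6475.
n = ((z_{α/2} + z_β)/C)² + 3.
(2.241 + 0.842) / 0.6475 = 3.083 / 0.6475 = 4.761.
n = 4.761² + 3 = 22.67 + 3 = 25.7.
Round up.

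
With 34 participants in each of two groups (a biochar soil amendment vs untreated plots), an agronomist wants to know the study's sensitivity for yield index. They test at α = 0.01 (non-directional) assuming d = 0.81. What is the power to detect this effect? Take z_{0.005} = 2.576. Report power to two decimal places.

For two equal groups, power = Φ(d·√(n/2) − z_{α/2}).
d·√(n/2) = 0.81 × √(34/2) = 0.81 × 4.123 = 3.340.
z_β = 3.340 − 2.576 = 0.764.
Power = Φ(0.764) = 0.777.

power ≈ 0.78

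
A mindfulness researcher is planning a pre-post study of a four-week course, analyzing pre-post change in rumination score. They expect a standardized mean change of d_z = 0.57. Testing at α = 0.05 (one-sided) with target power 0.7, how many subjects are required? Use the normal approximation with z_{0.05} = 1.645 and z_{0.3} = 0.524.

For a paired (one-sample on differences) test: n = ((z_{α} + z_β) / d)².
z_{α} + z_β = 1.645 + 0.524 = 2.169.
n = (2.169 / 0.57)² = 3.805² = 14.48.
Round up.

n = 15 pairs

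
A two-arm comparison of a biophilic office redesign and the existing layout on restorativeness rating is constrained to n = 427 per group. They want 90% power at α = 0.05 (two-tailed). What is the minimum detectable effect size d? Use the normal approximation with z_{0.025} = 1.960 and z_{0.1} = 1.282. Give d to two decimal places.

For two independent groups of n = 427 each: d_min = (z_{α/2} + z_β)·√(2/n).
z-sum = 1.960 + 1.282 = 3.242.
d_min = 3.242 × √(2/427) = 3.242 × 0.0684 = 0.222.

d_min ≈ 0.22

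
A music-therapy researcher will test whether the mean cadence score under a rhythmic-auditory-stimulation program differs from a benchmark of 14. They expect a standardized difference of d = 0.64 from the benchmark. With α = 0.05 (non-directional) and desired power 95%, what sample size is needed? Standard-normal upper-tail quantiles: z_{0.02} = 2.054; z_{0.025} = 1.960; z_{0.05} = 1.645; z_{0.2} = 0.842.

For a one-sample test: n = ((z_{α/2} + z_β) / d)².
z_{α/2} + z_β = 1.960 + 1.645 = 3.605.
n = (3.605 / 0.64)² = 5.633² = 31.73.
Round up.

n = 32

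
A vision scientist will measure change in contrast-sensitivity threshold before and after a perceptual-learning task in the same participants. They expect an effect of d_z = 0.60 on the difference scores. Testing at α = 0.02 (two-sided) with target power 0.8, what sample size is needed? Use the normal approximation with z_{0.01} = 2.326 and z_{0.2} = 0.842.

n = 28 pairs

For a paired (one-sample on differences) test: n = ((z_{α/2} + z_β) / d)².
z_{α/2} + z_β = 2.326 + 0.842 = 3.168.
n = (3.168 / 0.60)² = 5.280² = 27.88.
Round up.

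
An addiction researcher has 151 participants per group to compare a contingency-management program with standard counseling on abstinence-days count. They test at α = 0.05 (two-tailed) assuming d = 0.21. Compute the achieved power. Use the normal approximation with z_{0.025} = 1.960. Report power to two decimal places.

power ≈ 0.45

For two equal groups, power = Φ(d·√(n/2) − z_{α/2}).
d·√(n/2) = 0.21 × √(151/2) = 0.21 × 8.689 = 1.825.
z_β = 1.825 − 1.960 = -0.135.
Power = Φ(-0.135) = 0.446.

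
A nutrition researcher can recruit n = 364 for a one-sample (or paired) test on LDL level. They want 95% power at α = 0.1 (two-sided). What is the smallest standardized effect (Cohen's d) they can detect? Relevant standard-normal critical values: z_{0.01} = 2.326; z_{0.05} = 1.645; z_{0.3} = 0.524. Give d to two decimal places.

d_min ≈ 0.17

For a single sample (or paired design) of n = 364: d_min = (z_{α/2} + z_β)/√n.
z-sum = 1.645 + 1.645 = 3.290.
d_min = 3.290 / √364 = 3.290 / 19.079 = 0.172.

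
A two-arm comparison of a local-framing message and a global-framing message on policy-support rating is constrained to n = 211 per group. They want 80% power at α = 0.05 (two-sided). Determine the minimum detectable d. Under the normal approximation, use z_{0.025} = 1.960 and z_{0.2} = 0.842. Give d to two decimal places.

d_min ≈ 0.27

For two independent groups of n = 211 each: d_min = (z_{α/2} + z_β)·√(2/n).
z-sum = 1.960 + 0.842 = 2.802.
d_min = 2.802 × √(2/211) = 2.802 × 0.0974 = 0.273.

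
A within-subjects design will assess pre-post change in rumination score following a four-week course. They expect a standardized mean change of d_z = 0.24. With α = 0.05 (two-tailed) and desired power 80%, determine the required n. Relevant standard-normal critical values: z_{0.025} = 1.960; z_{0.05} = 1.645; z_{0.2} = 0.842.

n = 137 pairs

For a paired (one-sample on differences) test: n = ((z_{α/2} + z_β) / d)².
z_{α/2} + z_β = 1.960 + 0.842 = 2.802.
n = (2.802 / 0.24)² = 11.675² = 136.31.
Round up.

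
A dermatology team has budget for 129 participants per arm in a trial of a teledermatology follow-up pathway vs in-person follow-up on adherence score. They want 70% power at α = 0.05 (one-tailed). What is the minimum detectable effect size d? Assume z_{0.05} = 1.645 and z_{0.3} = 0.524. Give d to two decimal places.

For two independent groups of n = 129 each: d_min = (z_{α} + z_β)·√(2/n).
z-sum = 1.645 + 0.524 = 2.169.
d_min = 2.169 × √(2/129) = 2.169 × 0.1245 = 0.270.

d_min ≈ 0.27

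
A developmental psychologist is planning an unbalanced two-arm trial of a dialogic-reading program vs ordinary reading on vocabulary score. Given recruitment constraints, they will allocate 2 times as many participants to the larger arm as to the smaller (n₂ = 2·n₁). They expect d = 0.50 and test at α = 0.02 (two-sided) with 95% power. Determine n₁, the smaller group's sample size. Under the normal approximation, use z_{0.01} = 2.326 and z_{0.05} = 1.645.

n₁ = 95

With allocation ratio k = n₂/n₁ = 2, Var(x̄₁−x̄₂) = σ²(1/n₁ + 1/(k·n₁)) = σ²·(k+1)/(k·n₁).
So n₁ = (1 + 1/k)·((z_{α/2} + z_β)/d)² = 1.500 × (3.971/0.50)².
n₁ = 1.500 × 63.08 = 94.6.
Round up: n₁ = 95, giving n₂ = 2 × 95 = 190.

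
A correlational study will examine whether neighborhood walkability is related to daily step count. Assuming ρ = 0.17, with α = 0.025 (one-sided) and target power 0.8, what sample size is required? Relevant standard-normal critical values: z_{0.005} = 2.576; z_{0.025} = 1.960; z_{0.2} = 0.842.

Fisher's z: C = ½·ln((1+r)/(1−r)) = ½·ln(1.4096) = 0.1717.
n = ((z_{α} + z_β)/C)² + 3.
(1.960 + 0.842) / 0.1717 = 2.802 / 0.1717 = 16.319.
n = 16.319² + 3 = 266.32 + 3 = 269.3.
Round up.

n = 270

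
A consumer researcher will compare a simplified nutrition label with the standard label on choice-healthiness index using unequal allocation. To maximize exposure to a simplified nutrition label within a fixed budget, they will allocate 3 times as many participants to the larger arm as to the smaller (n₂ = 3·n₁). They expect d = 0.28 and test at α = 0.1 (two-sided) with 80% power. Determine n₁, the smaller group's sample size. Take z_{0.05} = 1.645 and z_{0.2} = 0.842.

With allocation ratio k = n₂/n₁ = 3, Var(x̄₁−x̄₂) = σ²(1/n₁ + 1/(k·n₁)) = σ²·(k+1)/(k·n₁).
So n₁ = (1 + 1/k)·((z_{α/2} + z_β)/d)² = 1.333 × (2.487/0.28)².
n₁ = 1.333 × 78.89 = 105.2.
Round up: n₁ = 106, giving n₂ = 3 × 106 = 318.

n₁ = 106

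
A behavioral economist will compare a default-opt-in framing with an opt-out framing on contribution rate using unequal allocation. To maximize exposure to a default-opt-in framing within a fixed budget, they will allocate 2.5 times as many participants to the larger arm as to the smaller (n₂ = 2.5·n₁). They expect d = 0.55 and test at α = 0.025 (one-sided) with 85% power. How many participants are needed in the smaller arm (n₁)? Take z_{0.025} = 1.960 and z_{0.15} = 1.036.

n₁ = 42

With allocation ratio k = n₂/n₁ = 2.5, Var(x̄₁−x̄₂) = σ²(1/n₁ + 1/(k·n₁)) = σ²·(k+1)/(k·n₁).
So n₁ = (1 + 1/k)·((z_{α} + z_β)/d)² = 1.400 × (2.996/0.55)².
n₁ = 1.400 × 29.67 = 41.5.
Round up: n₁ = 42, giving n₂ = 2.5 × 42 = 105.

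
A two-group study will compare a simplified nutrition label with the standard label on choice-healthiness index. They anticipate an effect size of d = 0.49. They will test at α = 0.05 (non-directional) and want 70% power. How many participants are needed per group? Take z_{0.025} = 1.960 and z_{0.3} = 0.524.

For two independent groups with equal n: n = 2·((z_{α/2} + z_β) / d)².
z_{α/2} + z_β = 1.960 + 0.524 = 2.484.
n = 2 × (2.484 / 0.49)² = 2 × 5.069² = 2 × 25.70 = 51.4.
Round up to the next whole participant.

n = 52 per group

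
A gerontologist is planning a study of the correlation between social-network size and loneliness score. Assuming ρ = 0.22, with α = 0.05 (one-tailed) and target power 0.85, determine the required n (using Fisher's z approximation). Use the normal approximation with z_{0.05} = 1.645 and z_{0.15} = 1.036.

Fisher's z: C = ½·ln((1+r)/(1−r)) = ½·ln(1.5641) = 0.2237.
n = ((z_{α} + z_β)/C)² + 3.
(1.645 + 1.036) / 0.2237 = 2.681 / 0.2237 = 11.985.
n = 11.985² + 3 = 143.64 + 3 = 146.6.
Round up.

n = 147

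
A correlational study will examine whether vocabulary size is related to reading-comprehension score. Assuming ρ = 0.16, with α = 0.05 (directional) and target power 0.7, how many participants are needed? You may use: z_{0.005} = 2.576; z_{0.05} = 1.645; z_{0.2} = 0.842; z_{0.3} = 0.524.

n = 184

Fisher's z: C = ½·ln((1+r)/(1−r)) = ½·ln(1.3810) = 0.1614.
n = ((z_{α} + z_β)/C)² + 3.
(1.645 + 0.524) / 0.1614 = 2.169 / 0.1614 = 13.439.
n = 13.439² + 3 = 180.60 + 3 = 183.6.
Round up.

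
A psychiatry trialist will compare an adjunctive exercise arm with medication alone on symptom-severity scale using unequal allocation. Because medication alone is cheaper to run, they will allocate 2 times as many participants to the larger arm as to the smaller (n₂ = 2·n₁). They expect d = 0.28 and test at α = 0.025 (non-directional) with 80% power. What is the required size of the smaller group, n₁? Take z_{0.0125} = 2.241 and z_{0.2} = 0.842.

With allocation ratio k = n₂/n₁ = 2, Var(x̄₁−x̄₂) = σ²(1/n₁ + 1/(k·n₁)) = σ²·(k+1)/(k·n₁).
So n₁ = (1 + 1/k)·((z_{α/2} + z_β)/d)² = 1.500 × (3.083/0.28)².
n₁ = 1.500 × 121.24 = 181.9.
Round up: n₁ = 182, giving n₂ = 2 × 182 = 364.

n₁ = 182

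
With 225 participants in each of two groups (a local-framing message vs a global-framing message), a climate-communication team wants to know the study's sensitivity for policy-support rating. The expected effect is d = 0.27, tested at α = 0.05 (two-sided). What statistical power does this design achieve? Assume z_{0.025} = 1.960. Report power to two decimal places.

power ≈ 0.82

For two equal groups, power = Φ(d·√(n/2) − z_{α/2}).
d·√(n/2) = 0.27 × √(225/2) = 0.27 × 10.607 = 2.864.
z_β = 2.864 − 1.960 = 0.904.
Power = Φ(0.904) = 0.817.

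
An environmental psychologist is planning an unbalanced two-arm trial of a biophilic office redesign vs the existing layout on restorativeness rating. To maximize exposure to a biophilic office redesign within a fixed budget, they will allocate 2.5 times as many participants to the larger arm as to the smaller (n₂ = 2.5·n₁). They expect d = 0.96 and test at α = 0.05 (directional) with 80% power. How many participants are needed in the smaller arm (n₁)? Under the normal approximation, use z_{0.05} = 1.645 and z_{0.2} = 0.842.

n₁ = 10

With allocation ratio k = n₂/n₁ = 2.5, Var(x̄₁−x̄₂) = σ²(1/n₁ + 1/(k·n₁)) = σ²·(k+1)/(k·n₁).
So n₁ = (1 + 1/k)·((z_{α} + z_β)/d)² = 1.400 × (2.487/0.96)².
n₁ = 1.400 × 6.71 = 9.4.
Round up: n₁ = 10, giving n₂ = 2.5 × 10 = 25.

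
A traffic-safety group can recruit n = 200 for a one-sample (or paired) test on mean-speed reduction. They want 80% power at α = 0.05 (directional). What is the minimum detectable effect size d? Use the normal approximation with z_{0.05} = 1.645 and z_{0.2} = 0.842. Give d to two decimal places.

For a single sample (or paired design) of n = 200: d_min = (z_{α} + z_β)/√n.
z-sum = 1.645 + 0.842 = 2.487.
d_min = 2.487 / √200 = 2.487 / 14.142 = 0.176.

d_min ≈ 0.18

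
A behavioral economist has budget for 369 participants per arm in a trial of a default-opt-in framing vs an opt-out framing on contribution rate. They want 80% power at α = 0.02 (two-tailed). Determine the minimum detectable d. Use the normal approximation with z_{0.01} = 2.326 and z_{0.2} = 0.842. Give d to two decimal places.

d_min ≈ 0.23

For two independent groups of n = 369 each: d_min = (z_{α/2} + z_β)·√(2/n).
z-sum = 2.326 + 0.842 = 3.168.
d_min = 3.168 × √(2/369) = 3.168 × 0.0736 = 0.233.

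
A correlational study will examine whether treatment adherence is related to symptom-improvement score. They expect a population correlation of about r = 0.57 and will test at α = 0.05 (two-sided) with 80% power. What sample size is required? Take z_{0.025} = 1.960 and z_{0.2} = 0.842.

n = 22

Fisher's z: C = ½·ln((1+r)/(1−r)) = ½·ln(3.6512) = 0.6475.
n = ((z_{α/2} + z_β)/C)² + 3.
(1.960 + 0.842) / 0.6475 = 2.802 / 0.6475 = 4.327.
n = 4.327² + 3 = 18.73 + 3 = 21.7.
Round up.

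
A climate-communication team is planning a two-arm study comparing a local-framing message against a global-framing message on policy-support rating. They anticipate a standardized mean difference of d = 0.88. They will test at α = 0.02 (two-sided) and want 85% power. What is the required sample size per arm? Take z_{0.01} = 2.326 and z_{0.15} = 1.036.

n = 30 per group

For two independent groups with equal n: n = 2·((z_{α/2} + z_β) / d)².
z_{α/2} + z_β = 2.326 + 1.036 = 3.362.
n = 2 × (3.362 / 0.88)² = 2 × 3.820² = 2 × 14.60 = 29.2.
Round up to the next whole participant.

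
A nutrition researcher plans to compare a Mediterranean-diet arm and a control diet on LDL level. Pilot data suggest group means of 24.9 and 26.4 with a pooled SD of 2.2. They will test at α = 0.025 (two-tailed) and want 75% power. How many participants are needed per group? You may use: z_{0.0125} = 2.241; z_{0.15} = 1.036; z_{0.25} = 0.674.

n = 37 per group

Cohen's d = |M₁ − M₂| / SD_pooled = |24.9 − 26.4| / 2.2 = 1.5 / 2.2 = 0.682.
For two independent groups with equal n: n = 2·((z_{α/2} + z_β) / d)².
z_{α/2} + z_β = 2.241 + 0.674 = 2.915.
n = 2 × (2.915 / 0.682)² = 2 × 4.274² = 2 × 18.27 = 36.5.
Round up to the next whole participant.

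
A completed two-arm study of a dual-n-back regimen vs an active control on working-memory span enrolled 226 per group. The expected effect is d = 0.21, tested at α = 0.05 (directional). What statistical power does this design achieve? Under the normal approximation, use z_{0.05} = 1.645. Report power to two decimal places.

For two equal groups, power = Φ(d·√(n/2) − z_{α}).
d·√(n/2) = 0.21 × √(226/2) = 0.21 × 10.630 = 2.232.
z_β = 2.232 − 1.645 = 0.587.
Power = Φ(0.587) = 0.722.

power ≈ 0.72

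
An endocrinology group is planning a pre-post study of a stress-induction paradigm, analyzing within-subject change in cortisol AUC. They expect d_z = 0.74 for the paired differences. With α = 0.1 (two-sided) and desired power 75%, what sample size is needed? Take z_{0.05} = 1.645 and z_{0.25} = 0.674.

For a paired (one-sample on differences) test: n = ((z_{α/2} + z_β) / d)².
z_{α/2} + z_β = 1.645 + 0.674 = 2.319.
n = (2.319 / 0.74)² = 3.134² = 9.82.
Round up.

n = 10 pairs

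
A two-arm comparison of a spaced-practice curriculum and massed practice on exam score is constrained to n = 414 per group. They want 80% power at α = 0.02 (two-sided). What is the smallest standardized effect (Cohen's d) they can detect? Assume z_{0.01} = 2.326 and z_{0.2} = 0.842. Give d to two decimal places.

For two independent groups of n = 414 each: d_min = (z_{α/2} + z_β)·√(2/n).
z-sum = 2.326 + 0.842 = 3.168.
d_min = 3.168 × √(2/414) = 3.168 × 0.0695 = 0.220.

d_min ≈ 0.22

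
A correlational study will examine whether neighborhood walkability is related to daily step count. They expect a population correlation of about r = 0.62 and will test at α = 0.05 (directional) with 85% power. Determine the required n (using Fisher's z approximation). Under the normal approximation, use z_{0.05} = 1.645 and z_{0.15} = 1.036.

n = 17

Fisher's z: C = ½·ln((1+r)/(1−r)) = ½·ln(4.2632) = 0.7250.
n = ((z_{α} + z_β)/C)² + 3.
(1.645 + 1.036) / 0.7250 = 2.681 / 0.7250 = 3.698.
n = 3.698² + 3 = 13.67 + 3 = 16.7.
Round up.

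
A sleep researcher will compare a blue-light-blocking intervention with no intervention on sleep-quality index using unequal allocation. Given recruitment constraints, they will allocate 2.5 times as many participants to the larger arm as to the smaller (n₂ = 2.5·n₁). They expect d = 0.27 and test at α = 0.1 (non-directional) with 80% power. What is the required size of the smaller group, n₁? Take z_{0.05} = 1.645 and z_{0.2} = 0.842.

With allocation ratio k = n₂/n₁ = 2.5, Var(x̄₁−x̄₂) = σ²(1/n₁ + 1/(k·n₁)) = σ²·(k+1)/(k·n₁).
So n₁ = (1 + 1/k)·((z_{α/2} + z_β)/d)² = 1.400 × (2.487/0.27)².
n₁ = 1.400 × 84.84 = 118.8.
Round up: n₁ = 119, giving n₂ = ⌈2.5 × 119⌉ = ⌈297.5⌉ = 298.

n₁ = 119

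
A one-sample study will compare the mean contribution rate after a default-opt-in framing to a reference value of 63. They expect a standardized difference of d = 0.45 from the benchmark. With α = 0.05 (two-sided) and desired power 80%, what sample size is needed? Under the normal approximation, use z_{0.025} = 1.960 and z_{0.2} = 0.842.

n = 39

For a one-sample test: n = ((z_{α/2} + z_β) / d)².
z_{α/2} + z_β = 1.960 + 0.842 = 2.802.
n = (2.802 / 0.45)² = 6.227² = 38.77.
Round up.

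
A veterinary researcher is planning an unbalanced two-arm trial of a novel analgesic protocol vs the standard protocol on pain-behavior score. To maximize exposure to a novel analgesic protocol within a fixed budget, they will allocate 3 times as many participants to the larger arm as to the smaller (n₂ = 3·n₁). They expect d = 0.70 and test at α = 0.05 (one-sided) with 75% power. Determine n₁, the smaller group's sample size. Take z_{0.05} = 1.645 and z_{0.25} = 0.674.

n₁ = 15

With allocation ratio k = n₂/n₁ = 3, Var(x̄₁−x̄₂) = σ²(1/n₁ + 1/(k·n₁)) = σ²·(k+1)/(k·n₁).
So n₁ = (1 + 1/k)·((z_{α} + z_β)/d)² = 1.333 × (2.319/0.70)².
n₁ = 1.333 × 10.98 = 14.6.
Round up: n₁ = 15, giving n₂ = 3 × 15 = 45.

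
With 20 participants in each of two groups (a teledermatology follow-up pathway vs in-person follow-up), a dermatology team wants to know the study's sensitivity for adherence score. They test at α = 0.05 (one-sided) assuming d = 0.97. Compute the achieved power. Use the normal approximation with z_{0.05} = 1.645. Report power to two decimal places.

power ≈ 0.92

For two equal groups, power = Φ(d·√(n/2) − z_{α}).
d·√(n/2) = 0.97 × √(20/2) = 0.97 × 3.162 = 3.067.
z_β = 3.067 − 1.645 = 1.422.
Power = Φ(1.422) = 0.923.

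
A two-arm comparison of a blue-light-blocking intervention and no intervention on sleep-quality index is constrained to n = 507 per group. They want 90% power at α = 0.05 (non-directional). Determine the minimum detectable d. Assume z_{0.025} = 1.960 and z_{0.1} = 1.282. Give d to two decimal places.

d_min ≈ 0.20

For two independent groups of n = 507 each: d_min = (z_{α/2} + z_β)·√(2/n).
z-sum = 1.960 + 1.282 = 3.242.
d_min = 3.242 × √(2/507) = 3.242 × 0.0628 = 0.204.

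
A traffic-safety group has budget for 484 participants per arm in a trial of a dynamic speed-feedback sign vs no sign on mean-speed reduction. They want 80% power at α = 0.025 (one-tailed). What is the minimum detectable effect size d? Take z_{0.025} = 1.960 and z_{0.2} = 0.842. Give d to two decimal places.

For two independent groups of n = 484 each: d_min = (z_{α} + z_β)·√(2/n).
z-sum = 1.960 + 0.842 = 2.802.
d_min = 2.802 × √(2/484) = 2.802 × 0.0643 = 0.180.

d_min ≈ 0.18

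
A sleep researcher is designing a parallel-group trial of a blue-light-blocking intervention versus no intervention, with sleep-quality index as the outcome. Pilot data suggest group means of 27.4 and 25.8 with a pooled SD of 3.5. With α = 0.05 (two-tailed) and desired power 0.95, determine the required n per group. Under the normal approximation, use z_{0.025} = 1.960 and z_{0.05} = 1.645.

Cohen's d = |M₁ − M₂| / SD_pooled = |27.4 − 25.8| / 3.5 = 1.6 / 3.5 = 0.457.
For two independent groups with equal n: n = 2·((z_{α/2} + z_β) / d)².
z_{α/2} + z_β = 1.960 + 1.645 = 3.605.
n = 2 × (3.605 / 0.457)² = 2 × 7.888² = 2 × 62.23 = 124.5.
Round up to the next whole participant.

n = 125 per group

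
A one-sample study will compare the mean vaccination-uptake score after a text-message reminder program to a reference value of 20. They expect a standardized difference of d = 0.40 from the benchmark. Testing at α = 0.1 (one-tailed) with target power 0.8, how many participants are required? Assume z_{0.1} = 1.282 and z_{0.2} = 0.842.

n = 29

For a one-sample test: n = ((z_{α} + z_β) / d)².
z_{α} + z_β = 1.282 + 0.842 = 2.124.
n = (2.124 / 0.40)² = 5.310² = 28.20.
Round up.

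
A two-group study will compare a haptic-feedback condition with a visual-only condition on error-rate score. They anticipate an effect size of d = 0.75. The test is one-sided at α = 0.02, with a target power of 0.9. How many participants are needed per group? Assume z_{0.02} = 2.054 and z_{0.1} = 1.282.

For two independent groups with equal n: n = 2·((z_{α} + z_β) / d)².
z_{α} + z_β = 2.054 + 1.282 = 3.336.
n = 2 × (3.336 / 0.75)² = 2 × 4.448² = 2 × 19.78 = 39.6.
Round up to the next whole participant.

n = 40 per group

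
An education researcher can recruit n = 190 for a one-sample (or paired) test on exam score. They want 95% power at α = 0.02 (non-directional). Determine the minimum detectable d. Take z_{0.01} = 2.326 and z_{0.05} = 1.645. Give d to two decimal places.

d_min ≈ 0.29

For a single sample (or paired design) of n = 190: d_min = (z_{α/2} + z_β)/√n.
z-sum = 2.326 + 1.645 = 3.971.
d_min = 3.971 / √190 = 3.971 / 13.784 = 0.288.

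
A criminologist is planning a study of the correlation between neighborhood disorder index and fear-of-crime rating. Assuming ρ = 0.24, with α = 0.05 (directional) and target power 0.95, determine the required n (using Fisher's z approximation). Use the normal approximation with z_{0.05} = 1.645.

n = 184

Fisher's z: C = ½·ln((1+r)/(1−r)) = ½·ln(1.6316) = 0.2448.
n = ((z_{α} + z_β)/C)² + 3.
(1.645 + 1.645) / 0.2448 = 3.290 / 0.2448 = 13.440.
n = 13.440² + 3 = 180.62 + 3 = 183.6.
Round up.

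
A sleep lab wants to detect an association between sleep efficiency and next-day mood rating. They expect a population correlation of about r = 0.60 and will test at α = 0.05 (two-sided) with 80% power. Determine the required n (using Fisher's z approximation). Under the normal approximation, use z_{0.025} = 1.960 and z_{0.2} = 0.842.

n = 20

Fisher's z: C = ½·ln((1+r)/(1−r)) = ½·ln(4.0000) = 0.6931.
n = ((z_{α/2} + z_β)/C)² + 3.
(1.960 + 0.842) / 0.6931 = 2.802 / 0.6931 = 4.043.
n = 4.043² + 3 = 16.34 + 3 = 19.3.
Round up.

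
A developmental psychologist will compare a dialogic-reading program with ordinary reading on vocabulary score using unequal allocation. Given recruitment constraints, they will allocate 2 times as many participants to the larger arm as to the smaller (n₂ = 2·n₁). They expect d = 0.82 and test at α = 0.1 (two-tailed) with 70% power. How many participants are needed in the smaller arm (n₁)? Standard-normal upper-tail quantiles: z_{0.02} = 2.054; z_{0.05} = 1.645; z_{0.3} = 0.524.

n₁ = 11

With allocation ratio k = n₂/n₁ = 2, Var(x̄₁−x̄₂) = σ²(1/n₁ + 1/(k·n₁)) = σ²·(k+1)/(k·n₁).
So n₁ = (1 + 1/k)·((z_{α/2} + z_β)/d)² = 1.500 × (2.169/0.82)².
n₁ = 1.500 × 7.00 = 10.5.
Round up: n₁ = 11, giving n₂ = 2 × 11 = 22.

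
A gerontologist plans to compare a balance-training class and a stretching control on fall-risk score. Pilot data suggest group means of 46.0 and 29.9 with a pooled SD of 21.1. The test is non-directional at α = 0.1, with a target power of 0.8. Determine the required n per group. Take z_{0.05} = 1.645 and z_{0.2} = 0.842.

Cohen's d = |M₁ − M₂| / SD_pooled = |46.0 − 29.9| / 21.1 = 16.1 / 21.1 = 0.763.
For two independent groups with equal n: n = 2·((z_{α/2} + z_β) / d)².
z_{α/2} + z_β = 1.645 + 0.842 = 2.487.
n = 2 × (2.487 / 0.763)² = 2 × 3.260² = 2 × 10.62 = 21.2.
Round up to the next whole participant.

n = 22 per group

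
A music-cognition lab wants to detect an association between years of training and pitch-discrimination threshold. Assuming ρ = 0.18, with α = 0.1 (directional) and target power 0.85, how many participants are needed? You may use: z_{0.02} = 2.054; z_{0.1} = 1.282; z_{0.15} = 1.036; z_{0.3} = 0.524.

Fisher's z: C = ½·ln((1+r)/(1−r)) = ½·ln(1.4390) = 0.1820.
n = ((z_{α} + z_β)/C)² + 3.
(1.282 + 1.036) / 0.1820 = 2.318 / 0.1820 = 12.736.
n = 12.736² + 3 = 162.21 + 3 = 165.2.
Round up.

n = 166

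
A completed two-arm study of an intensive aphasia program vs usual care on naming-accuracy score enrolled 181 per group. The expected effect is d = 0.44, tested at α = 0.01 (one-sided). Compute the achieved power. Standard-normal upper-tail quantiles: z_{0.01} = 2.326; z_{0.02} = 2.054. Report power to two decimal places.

power ≈ 0.97

For two equal groups, power = Φ(d·√(n/2) − z_{α}).
d·√(n/2) = 0.44 × √(181/2) = 0.44 × 9.513 = 4.186.
z_β = 4.186 − 2.326 = 1.860.
Power = Φ(1.860) = 0.969.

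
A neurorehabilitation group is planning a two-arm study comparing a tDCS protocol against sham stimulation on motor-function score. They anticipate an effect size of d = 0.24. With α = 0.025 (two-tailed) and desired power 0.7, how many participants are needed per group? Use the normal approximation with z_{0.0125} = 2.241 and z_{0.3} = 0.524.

For two independent groups with equal n: n = 2·((z_{α/2} + z_β) / d)².
z_{α/2} + z_β = 2.241 + 0.524 = 2.765.
n = 2 × (2.765 / 0.24)² = 2 × 11.521² = 2 × 132.73 = 265.5.
Round up to the next whole participant.

n = 266 per group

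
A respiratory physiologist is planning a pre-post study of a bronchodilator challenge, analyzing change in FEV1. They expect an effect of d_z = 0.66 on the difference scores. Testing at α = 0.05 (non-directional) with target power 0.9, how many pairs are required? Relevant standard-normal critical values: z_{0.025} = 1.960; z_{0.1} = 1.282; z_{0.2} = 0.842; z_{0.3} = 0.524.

n = 25 pairs

For a paired (one-sample on differences) test: n = ((z_{α/2} + z_β) / d)².
z_{α/2} + z_β = 1.960 + 1.282 = 3.242.
n = (3.242 / 0.66)² = 4.912² = 24.13.
Round up.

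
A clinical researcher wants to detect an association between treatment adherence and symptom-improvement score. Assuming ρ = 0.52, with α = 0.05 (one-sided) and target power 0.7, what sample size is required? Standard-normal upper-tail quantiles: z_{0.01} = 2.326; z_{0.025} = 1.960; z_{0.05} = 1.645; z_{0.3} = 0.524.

n = 18

Fisher's z: C = ½·ln((1+r)/(1−r)) = ½·ln(3.1667) = 0.5763.
n = ((z_{α} + z_β)/C)² + 3.
(1.645 + 0.524) / 0.5763 = 2.169 / 0.5763 = 3.764.
n = 3.764² + 3 = 14.17 + 3 = 17.2.
Round up.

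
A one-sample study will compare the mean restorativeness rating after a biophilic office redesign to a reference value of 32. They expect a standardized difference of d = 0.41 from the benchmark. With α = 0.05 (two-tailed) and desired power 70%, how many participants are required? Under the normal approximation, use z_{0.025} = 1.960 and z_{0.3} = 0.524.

For a one-sample test: n = ((z_{α/2} + z_β) / d)².
z_{α/2} + z_β = 1.960 + 0.524 = 2.484.
n = (2.484 / 0.41)² = 6.059² = 36.71.
Round up.

n = 37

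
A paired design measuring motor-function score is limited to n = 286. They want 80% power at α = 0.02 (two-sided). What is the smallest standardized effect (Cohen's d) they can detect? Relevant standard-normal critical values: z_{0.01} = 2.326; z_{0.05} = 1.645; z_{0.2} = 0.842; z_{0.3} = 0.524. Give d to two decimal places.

For a single sample (or paired design) of n = 286: d_min = (z_{α/2} + z_β)/√n.
z-sum = 2.326 + 0.842 = 3.168.
d_min = 3.168 / √286 = 3.168 / 16.912 = 0.187.

d_min ≈ 0.19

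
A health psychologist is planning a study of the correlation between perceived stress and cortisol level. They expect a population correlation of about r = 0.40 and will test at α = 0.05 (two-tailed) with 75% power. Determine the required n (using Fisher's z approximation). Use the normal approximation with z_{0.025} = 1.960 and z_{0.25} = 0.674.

Fisher's z: C = ½·ln((1+r)/(1−r)) = ½·ln(2.3333) = 0.4236.
n = ((z_{α/2} + z_β)/C)² + 3.
(1.960 + 0.674) / 0.4236 = 2.634 / 0.4236 = 6.218.
n = 6.218² + 3 = 38.67 + 3 = 41.7.
Round up.

n = 42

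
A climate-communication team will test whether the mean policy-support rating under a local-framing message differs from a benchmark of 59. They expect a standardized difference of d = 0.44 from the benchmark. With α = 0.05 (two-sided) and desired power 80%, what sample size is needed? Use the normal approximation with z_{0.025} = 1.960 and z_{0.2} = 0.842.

n = 41

For a one-sample test: n = ((z_{α/2} + z_β) / d)².
z_{α/2} + z_β = 1.960 + 0.842 = 2.802.
n = (2.802 / 0.44)² = 6.368² = 40.55.
Round up.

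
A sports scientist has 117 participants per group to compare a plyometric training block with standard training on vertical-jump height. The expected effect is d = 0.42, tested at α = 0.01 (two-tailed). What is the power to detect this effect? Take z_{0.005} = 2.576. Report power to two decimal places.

power ≈ 0.74

For two equal groups, power = Φ(d·√(n/2) − z_{α/2}).
d·√(n/2) = 0.42 × √(117/2) = 0.42 × 7.649 = 3.212.
z_β = 3.212 − 2.576 = 0.636.
Power = Φ(0.636) = 0.738.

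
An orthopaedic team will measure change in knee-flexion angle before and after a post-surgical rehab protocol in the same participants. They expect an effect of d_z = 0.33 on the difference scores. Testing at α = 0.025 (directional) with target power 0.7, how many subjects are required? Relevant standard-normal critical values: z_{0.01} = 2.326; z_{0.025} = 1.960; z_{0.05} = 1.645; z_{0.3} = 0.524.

For a paired (one-sample on differences) test: n = ((z_{α} + z_β) / d)².
z_{α} + z_β = 1.960 + 0.524 = 2.484.
n = (2.484 / 0.33)² = 7.527² = 56.66.
Round up.

n = 57 pairs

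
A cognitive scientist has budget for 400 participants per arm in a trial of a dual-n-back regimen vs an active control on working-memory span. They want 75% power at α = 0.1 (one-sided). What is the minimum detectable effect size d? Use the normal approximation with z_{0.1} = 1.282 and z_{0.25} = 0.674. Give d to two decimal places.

d_min ≈ 0.14

For two independent groups of n = 400 each: d_min = (z_{α} + z_β)·√(2/n).
z-sum = 1.282 + 0.674 = 1.956.
d_min = 1.956 × √(2/400) = 1.956 × 0.0707 = 0.138.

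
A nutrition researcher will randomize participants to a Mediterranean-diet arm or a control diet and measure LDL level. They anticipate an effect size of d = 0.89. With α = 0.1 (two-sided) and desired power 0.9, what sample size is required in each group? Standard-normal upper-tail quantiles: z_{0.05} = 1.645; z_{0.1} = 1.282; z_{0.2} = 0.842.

For two independent groups with equal n: n = 2·((z_{α/2} + z_β) / d)².
z_{α/2} + z_β = 1.645 + 1.282 = 2.927.
n = 2 × (2.927 / 0.89)² = 2 × 3.289² = 2 × 10.82 = 21.6.
Round up to the next whole participant.

n = 22 per group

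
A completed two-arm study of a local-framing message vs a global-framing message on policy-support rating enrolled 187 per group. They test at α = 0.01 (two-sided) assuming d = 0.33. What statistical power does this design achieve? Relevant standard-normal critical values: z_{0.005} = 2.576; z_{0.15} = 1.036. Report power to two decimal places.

power ≈ 0.73

For two equal groups, power = Φ(d·√(n/2) − z_{α/2}).
d·√(n/2) = 0.33 × √(187/2) = 0.33 × 9.670 = 3.191.
z_β = 3.191 − 2.576 = 0.615.
Power = Φ(0.615) = 0.731.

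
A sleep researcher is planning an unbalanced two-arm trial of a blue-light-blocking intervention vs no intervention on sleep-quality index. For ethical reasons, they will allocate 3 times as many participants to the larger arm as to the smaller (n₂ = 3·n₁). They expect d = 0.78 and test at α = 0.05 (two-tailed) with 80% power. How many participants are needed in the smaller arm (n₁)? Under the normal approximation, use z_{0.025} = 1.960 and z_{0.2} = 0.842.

n₁ = 18

With allocation ratio k = n₂/n₁ = 3, Var(x̄₁−x̄₂) = σ²(1/n₁ + 1/(k·n₁)) = σ²·(k+1)/(k·n₁).
So n₁ = (1 + 1/k)·((z_{α/2} + z_β)/d)² = 1.333 × (2.802/0.78)².
n₁ = 1.333 × 12.90 = 17.2.
Round up: n₁ = 18, giving n₂ = 3 × 18 = 54.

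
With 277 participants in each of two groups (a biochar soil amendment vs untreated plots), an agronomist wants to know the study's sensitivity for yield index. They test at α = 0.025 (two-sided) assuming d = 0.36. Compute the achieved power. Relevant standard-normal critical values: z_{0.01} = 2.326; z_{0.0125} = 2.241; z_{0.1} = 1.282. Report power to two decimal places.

For two equal groups, power = Φ(d·√(n/2) − z_{α/2}).
d·√(n/2) = 0.36 × √(277/2) = 0.36 × 11.769 = 4.237.
z_β = 4.237 − 2.241 = 1.996.
Power = Φ(1.996) = 0.977.

power ≈ 0.98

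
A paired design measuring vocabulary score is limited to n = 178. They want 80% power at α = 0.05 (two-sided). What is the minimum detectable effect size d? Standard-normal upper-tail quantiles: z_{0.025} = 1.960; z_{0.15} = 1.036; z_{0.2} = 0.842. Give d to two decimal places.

d_min ≈ 0.21

For a single sample (or paired design) of n = 178: d_min = (z_{α/2} + z_β)/√n.
z-sum = 1.960 + 0.842 = 2.802.
d_min = 2.802 / √178 = 2.802 / 13.342 = 0.210.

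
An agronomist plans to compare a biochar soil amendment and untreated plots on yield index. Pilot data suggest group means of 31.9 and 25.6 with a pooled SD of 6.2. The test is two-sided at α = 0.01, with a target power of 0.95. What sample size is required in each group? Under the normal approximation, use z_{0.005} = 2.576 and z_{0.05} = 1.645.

Cohen's d = |M₁ − M₂| / SD_pooled = |31.9 − 25.6| / 6.2 = 6.3 / 6.2 = 1.016.
For two independent groups with equal n: n = 2·((z_{α/2} + z_β) / d)².
z_{α/2} + z_β = 2.576 + 1.645 = 4.221.
n = 2 × (4.221 / 1.016)² = 2 × 4.155² = 2 × 17.26 = 34.5.
Round up to the next whole participant.

n = 35 per group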